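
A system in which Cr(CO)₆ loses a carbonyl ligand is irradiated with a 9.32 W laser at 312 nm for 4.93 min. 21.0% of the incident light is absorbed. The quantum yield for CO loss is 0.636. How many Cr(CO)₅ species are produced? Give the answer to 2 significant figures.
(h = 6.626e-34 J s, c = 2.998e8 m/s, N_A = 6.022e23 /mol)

Photon energy at 312 nm: hc/λ = (6.626e-34)(2.998e8)/(312e-9) = 6.367e-19 J.
Energy delivered: (9.32 W)(295.8 s) = 2757 J.
Photons incident: 2757 / 6.367e-19 = 4.330e21, i.e. 4.330e21/6.022e23 = 0.007190 mol.
Photons absorbed: 0.210 × 0.007190 = 0.001510 mol.
Product: Φ × n_abs = 0.636 × 0.001510 = 9.604e-4 mol.
As a count: 9.604e-4 × 6.022e23 = 5.8e20.

5.8e20 species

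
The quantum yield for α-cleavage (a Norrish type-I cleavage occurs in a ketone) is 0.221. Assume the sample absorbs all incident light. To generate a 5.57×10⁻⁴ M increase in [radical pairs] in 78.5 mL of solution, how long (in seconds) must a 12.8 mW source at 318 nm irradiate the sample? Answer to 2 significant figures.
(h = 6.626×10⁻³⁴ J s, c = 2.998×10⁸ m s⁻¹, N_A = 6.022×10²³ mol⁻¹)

t ≈ 5800 s

Product: (5.57×10⁻⁴ M)(0.0785 L) = 4.372×10⁻⁵ mol.
Photons that must be absorbed: 4.372×10⁻⁵ / 0.221 = 1.978×10⁻⁴ mol.
Photon energy: hc/λ = 6.247×10⁻¹⁹ J; per mole, 3.762×10⁵ J mol⁻¹.
Energy required: 1.978×10⁻⁴ × 3.762×10⁵ = 74.41 J.
Time: 74.41 J / 0.0128 W = 5800 s.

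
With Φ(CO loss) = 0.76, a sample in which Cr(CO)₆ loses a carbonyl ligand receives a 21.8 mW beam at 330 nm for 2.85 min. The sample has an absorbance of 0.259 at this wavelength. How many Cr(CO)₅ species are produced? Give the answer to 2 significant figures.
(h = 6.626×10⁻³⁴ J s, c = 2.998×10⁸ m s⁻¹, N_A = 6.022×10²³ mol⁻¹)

Photon energy at 330 nm: hc/λ = (6.626×10⁻³⁴)(2.998×10⁸)/(330×10⁻⁹) = 6.020×10⁻¹⁹ J.
Energy delivered: (21.8 mW)(171 s) = 3.728 J.
Photons incident: 3.728 / 6.020×10⁻¹⁹ = 6.193×10¹⁸, i.e. 6.193×10¹⁸/6.022×10²³ = 1.028×10⁻⁵ mol.
Fraction absorbed: 1 − 10^(−0.259) = 0.4492.
Photons absorbed: 0.4492 × 1.028×10⁻⁵ = 4.618×10⁻⁶ mol.
Product: Φ × n_abs = 0.76 × 4.618×10⁻⁶ = 3.510×10⁻⁶ mol.
As a count: 3.510×10⁻⁶ × 6.022×10²³ = 2.1×10¹⁸.

2.1×10¹⁸ species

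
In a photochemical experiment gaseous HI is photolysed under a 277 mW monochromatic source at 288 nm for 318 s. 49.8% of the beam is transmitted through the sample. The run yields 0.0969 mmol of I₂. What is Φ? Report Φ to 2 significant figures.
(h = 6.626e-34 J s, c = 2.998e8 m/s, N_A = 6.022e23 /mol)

Product: 0.0969 mmol = 9.69e-5 mol.
Photon energy at 288 nm: hc/λ = (6.626e-34)(2.998e8)/(288e-9) = 6.897e-19 J.
Energy delivered: (277 mW)(318 s) = 88.09 J.
Photons incident: 88.09 / 6.897e-19 = 1.277e20, i.e. 1.277e20/6.022e23 = 2.121e-4 mol.
Fraction absorbed: 1 − 49.8/100 = 0.5020.
Photons absorbed: 0.5020 × 2.121e-4 = 1.065e-4 mol.
Φ = 9.69e-5 mol / 1.065e-4 mol photons = 0.91.

Φ = 0.91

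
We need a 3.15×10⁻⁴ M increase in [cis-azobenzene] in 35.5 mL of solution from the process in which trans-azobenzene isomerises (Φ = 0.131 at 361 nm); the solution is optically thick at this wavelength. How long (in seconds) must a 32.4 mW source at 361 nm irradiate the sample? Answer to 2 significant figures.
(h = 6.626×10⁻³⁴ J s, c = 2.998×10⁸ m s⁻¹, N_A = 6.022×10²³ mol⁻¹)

Product: (3.15×10⁻⁴ M)(0.0355 L) = 1.118×10⁻⁵ mol.
Photons that must be absorbed: 1.118×10⁻⁵ / 0.131 = 8.534×10⁻⁵ mol.
Photon energy: hc/λ = 5.503×10⁻¹⁹ J; per mole, 3.314×10⁵ J mol⁻¹.
Energy required: 8.534×10⁻⁵ × 3.314×10⁵ = 28.28 J.
Time: 28.28 J / 0.0324 W = 870 s.

t ≈ 870 s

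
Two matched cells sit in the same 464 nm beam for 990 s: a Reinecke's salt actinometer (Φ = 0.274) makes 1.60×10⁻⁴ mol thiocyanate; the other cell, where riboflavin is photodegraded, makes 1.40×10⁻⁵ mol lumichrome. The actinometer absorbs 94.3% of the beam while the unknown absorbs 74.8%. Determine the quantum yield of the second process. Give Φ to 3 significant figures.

Photons absorbed by the actinometer: 1.60×10⁻⁴ / 0.274 = 5.839×10⁻⁴ mol.
Incident flux: 5.839×10⁻⁴ / 0.943 = 6.192×10⁻⁴ einstein.
Absorbed by unknown: 0.748 × 6.192×10⁻⁴ = 4.632×10⁻⁴ mol.
Φ(unknown) = 1.40×10⁻⁵ / 4.632×10⁻⁴ = 0.0302.

Φ = 0.0302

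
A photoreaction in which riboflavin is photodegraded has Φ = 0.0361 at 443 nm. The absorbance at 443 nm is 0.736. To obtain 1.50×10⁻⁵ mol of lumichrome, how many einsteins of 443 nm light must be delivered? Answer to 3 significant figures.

Photons that must be absorbed: 1.50×10⁻⁵ / 0.0361 = 4.155×10⁻⁴ mol.
Fraction absorbed: 1 − 10^(−0.736) = 0.8163.
Incident photons needed: 4.155×10⁻⁴ / 0.8163 = 5.090×10⁻⁴ mol.

5.09×10⁻⁴ einstein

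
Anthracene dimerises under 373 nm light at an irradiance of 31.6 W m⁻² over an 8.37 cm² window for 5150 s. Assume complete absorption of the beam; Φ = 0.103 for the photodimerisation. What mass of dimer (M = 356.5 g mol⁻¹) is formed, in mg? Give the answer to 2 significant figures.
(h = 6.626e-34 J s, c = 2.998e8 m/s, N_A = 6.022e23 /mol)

Photon energy at 373 nm: hc/λ = (6.626e-34)(2.998e8)/(373e-9) = 5.326e-19 J.
Energy delivered: (31.6 W m⁻²)(8.37e-4 m²)(5150 s) = 136.2 J.
Photons incident: 136.2 / 5.326e-19 = 2.557e20, i.e. 2.557e20/6.022e23 = 4.246e-4 mol.
Product: Φ × n_abs = 0.103 × 4.246e-4 = 4.373e-5 mol.
Mass: 4.373e-5 × 356.5 = 0.01559 g = 16 mg.

16 mg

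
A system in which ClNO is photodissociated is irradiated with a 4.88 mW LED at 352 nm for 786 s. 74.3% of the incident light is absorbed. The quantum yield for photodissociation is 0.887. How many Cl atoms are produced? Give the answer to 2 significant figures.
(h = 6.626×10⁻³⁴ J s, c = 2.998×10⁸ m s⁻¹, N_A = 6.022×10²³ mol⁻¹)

4.5×10¹⁸ atoms

Photon energy at 352 nm: hc/λ = (6.626×10⁻³⁴)(2.998×10⁸)/(352×10⁻⁹) = 5.643×10⁻¹⁹ J.
Energy delivered: (4.88 mW)(786 s) = 3.836 J.
Photons incident: 3.836 / 5.643×10⁻¹⁹ = 6.798×10¹⁸, i.e. 6.798×10¹⁸/6.022×10²³ = 1.129×10⁻⁵ mol.
Photons absorbed: 0.743 × 1.129×10⁻⁵ = 8.388×10⁻⁶ mol.
Product: Φ × n_abs = 0.887 × 8.388×10⁻⁶ = 7.440×10⁻⁶ mol.
As a count: 7.440×10⁻⁶ × 6.022×10²³ = 4.5×10¹⁸.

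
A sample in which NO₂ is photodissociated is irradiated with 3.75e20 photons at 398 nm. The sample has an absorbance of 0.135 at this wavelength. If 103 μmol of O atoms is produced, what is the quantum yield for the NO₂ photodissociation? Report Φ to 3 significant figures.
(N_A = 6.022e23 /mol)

Φ = 0.619

Product: 103 μmol = 1.03e-4 mol.
Moles of photons: 3.75e20 / 6.022e23 = 6.227e-4 mol.
Fraction absorbed: 1 − 10^(−0.135) = 0.2672.
Photons absorbed: 0.2672 × 6.227e-4 = 1.664e-4 mol.
Φ = 1.03e-4 mol / 1.664e-4 mol photons = 0.619.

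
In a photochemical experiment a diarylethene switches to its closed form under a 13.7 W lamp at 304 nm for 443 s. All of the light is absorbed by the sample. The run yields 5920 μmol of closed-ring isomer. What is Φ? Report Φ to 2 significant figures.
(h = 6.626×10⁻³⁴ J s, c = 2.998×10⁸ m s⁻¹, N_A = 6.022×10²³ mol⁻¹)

Product: 5920 μmol = 0.00592 mol.
Photon energy at 304 nm: hc/λ = (6.626×10⁻³⁴)(2.998×10⁸)/(304×10⁻⁹) = 6.534×10⁻¹⁹ J.
Energy delivered: (13.7 W)(443 s) = 6069 J.
Photons incident: 6069 / 6.534×10⁻¹⁹ = 9.288×10²¹, i.e. 9.288×10²¹/6.022×10²³ = 0.01542 mol.
Φ = 0.00592 mol / 0.01542 mol photons = 0.38.

Φ = 0.38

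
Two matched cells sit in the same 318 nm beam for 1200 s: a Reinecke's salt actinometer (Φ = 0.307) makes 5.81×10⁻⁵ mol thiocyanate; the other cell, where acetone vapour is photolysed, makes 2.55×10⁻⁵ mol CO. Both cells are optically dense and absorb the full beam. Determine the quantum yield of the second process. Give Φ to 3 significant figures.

Φ = 0.135

Photons absorbed by the actinometer: 5.81×10⁻⁵ / 0.307 = 1.893×10⁻⁴ mol.
Φ(unknown) = 2.55×10⁻⁵ / 1.893×10⁻⁴ = 0.135.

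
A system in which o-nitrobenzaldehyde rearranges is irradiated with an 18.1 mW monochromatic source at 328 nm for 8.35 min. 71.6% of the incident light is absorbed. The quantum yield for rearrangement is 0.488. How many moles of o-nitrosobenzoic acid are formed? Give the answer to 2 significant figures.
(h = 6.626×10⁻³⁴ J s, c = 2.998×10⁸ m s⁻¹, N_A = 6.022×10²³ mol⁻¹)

8.7×10⁻⁶ mol

Photon energy at 328 nm: hc/λ = (6.626×10⁻³⁴)(2.998×10⁸)/(328×10⁻⁹) = 6.056×10⁻¹⁹ J.
Energy delivered: (18.1 mW)(501 s) = 9.068 J.
Photons incident: 9.068 / 6.056×10⁻¹⁹ = 1.497×10¹⁹, i.e. 1.497×10¹⁹/6.022×10²³ = 2.486×10⁻⁵ mol.
Photons absorbed: 0.716 × 2.486×10⁻⁵ = 1.780×10⁻⁵ mol.
Product: Φ × n_abs = 0.488 × 1.780×10⁻⁵ = 8.686×10⁻⁶ mol.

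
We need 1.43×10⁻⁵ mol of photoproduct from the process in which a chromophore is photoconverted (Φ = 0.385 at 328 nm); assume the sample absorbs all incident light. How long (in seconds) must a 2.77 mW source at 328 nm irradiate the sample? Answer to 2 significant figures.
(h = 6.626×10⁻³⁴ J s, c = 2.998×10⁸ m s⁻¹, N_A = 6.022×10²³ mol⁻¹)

Photons that must be absorbed: 1.43×10⁻⁵ / 0.385 = 3.714×10⁻⁵ mol.
Photon energy: hc/λ = 6.056×10⁻¹⁹ J; per mole, 3.647×10⁵ J mol⁻¹.
Energy required: 3.714×10⁻⁵ × 3.647×10⁵ = 13.54 J.
Time: 13.54 J / 0.00277 W = 4900 s.

t ≈ 4900 s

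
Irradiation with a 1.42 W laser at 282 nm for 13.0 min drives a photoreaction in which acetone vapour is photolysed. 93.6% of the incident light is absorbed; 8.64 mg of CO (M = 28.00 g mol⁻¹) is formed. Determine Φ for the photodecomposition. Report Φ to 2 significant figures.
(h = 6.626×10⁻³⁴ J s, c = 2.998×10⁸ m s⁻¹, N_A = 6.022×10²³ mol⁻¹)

Product: 8.64 mg / 28.00 g mol⁻¹ = 3.086×10⁻⁴ mol.
Photon energy at 282 nm: hc/λ = (6.626×10⁻³⁴)(2.998×10⁸)/(282×10⁻⁹) = 7.044×10⁻¹⁹ J.
Energy delivered: (1.42 W)(780 s) = 1108 J.
Photons incident: 1108 / 7.044×10⁻¹⁹ = 1.573×10²¹, i.e. 1.573×10²¹/6.022×10²³ = 0.002612 mol.
Photons absorbed: 0.936 × 0.002612 = 0.002445 mol.
Φ = 3.086×10⁻⁴ mol / 0.002445 mol photons = 0.13.

Φ = 0.13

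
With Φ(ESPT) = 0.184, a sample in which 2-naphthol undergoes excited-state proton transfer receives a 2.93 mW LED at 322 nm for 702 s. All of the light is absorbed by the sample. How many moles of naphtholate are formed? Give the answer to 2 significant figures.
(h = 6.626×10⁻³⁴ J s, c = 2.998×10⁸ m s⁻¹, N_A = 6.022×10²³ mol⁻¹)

1.0×10⁻⁶ mol

Photon energy at 322 nm: hc/λ = (6.626×10⁻³⁴)(2.998×10⁸)/(322×10⁻⁹) = 6.169×10⁻¹⁹ J.
Energy delivered: (2.93 mW)(702 s) = 2.057 J.
Photons incident: 2.057 / 6.169×10⁻¹⁹ = 3.334×10¹⁸, i.e. 3.334×10¹⁸/6.022×10²³ = 5.536×10⁻⁶ mol.
Product: Φ × n_abs = 0.184 × 5.536×10⁻⁶ = 1.019×10⁻⁶ mol.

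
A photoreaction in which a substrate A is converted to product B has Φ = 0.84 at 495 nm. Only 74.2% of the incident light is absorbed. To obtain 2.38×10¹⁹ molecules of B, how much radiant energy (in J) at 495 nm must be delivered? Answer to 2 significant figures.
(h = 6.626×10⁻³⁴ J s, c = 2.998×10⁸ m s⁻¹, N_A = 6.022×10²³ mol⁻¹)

Product: 2.38×10¹⁹ / 6.022×10²³ = 3.952×10⁻⁵ mol.
Photons that must be absorbed: 3.952×10⁻⁵ / 0.84 = 4.705×10⁻⁵ mol.
Incident photons needed: 4.705×10⁻⁵ / 0.742 = 6.341×10⁻⁵ mol.
Photon energy: hc/λ = 4.013×10⁻¹⁹ J; per mole, 2.417×10⁵ J mol⁻¹.
Energy required: 6.341×10⁻⁵ × 2.417×10⁵ = 15 J.

15 J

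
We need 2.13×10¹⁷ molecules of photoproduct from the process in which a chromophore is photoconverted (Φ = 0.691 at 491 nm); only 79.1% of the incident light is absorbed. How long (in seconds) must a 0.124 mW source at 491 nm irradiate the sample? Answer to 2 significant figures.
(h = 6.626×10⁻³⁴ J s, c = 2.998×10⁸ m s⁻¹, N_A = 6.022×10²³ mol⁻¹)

t ≈ 1300 s

Product: 2.13×10¹⁷ / 6.022×10²³ = 3.537×10⁻⁷ mol.
Photons that must be absorbed: 3.537×10⁻⁷ / 0.691 = 5.119×10⁻⁷ mol.
Incident photons needed: 5.119×10⁻⁷ / 0.791 = 6.472×10⁻⁷ mol.
Photon energy: hc/λ = 4.046×10⁻¹⁹ J; per mole, 2.437×10⁵ J mol⁻¹.
Energy required: 6.472×10⁻⁷ × 2.437×10⁵ = 0.1577 J.
Time: 0.1577 J / 0.000124 W = 1300 s.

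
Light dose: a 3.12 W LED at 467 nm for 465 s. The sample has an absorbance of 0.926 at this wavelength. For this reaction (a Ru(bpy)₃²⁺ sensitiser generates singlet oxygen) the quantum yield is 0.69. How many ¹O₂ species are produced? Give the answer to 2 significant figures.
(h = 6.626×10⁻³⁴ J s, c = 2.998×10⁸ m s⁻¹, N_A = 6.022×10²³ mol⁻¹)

2.1×10²¹ species

Photon energy at 467 nm: hc/λ = (6.626×10⁻³⁴)(2.998×10⁸)/(467×10⁻⁹) = 4.254×10⁻¹⁹ J.
Energy delivered: (3.12 W)(465 s) = 1451 J.
Photons incident: 1451 / 4.254×10⁻¹⁹ = 3.411×10²¹, i.e. 3.411×10²¹/6.022×10²³ = 0.005664 mol.
Fraction absorbed: 1 − 10^(−0.926) = 0.8814.
Photons absorbed: 0.8814 × 0.005664 = 0.004992 mol.
Product: Φ × n_abs = 0.69 × 0.004992 = 0.003444 mol.
As a count: 0.003444 × 6.022×10²³ = 2.1×10²¹.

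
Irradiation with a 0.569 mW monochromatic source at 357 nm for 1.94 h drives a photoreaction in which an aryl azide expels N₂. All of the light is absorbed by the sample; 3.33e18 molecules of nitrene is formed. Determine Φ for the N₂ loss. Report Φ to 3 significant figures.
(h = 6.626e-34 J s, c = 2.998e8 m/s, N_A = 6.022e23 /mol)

Φ = 0.466

Product: 3.33e18 / 6.022e23 = 5.530e-6 mol.
Photon energy at 357 nm: hc/λ = (6.626e-34)(2.998e8)/(357e-9) = 5.564e-19 J.
Energy delivered: (0.569 mW)(6984 s) = 3.974 J.
Photons incident: 3.974 / 5.564e-19 = 7.142e18, i.e. 7.142e18/6.022e23 = 1.186e-5 mol.
Φ = 5.530e-6 mol / 1.186e-5 mol photons = 0.466.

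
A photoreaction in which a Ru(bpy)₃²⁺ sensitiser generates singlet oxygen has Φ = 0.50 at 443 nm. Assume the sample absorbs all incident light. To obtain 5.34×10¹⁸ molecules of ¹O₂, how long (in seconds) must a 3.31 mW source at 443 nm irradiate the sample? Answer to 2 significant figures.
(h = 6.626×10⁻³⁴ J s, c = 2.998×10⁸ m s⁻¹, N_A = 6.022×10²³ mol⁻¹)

t ≈ 1400 s

Product: 5.34×10¹⁸ / 6.022×10²³ = 8.867×10⁻⁶ mol.
Photons that must be absorbed: 8.867×10⁻⁶ / 0.50 = 1.773×10⁻⁵ mol.
Photon energy: hc/λ = 4.484×10⁻¹⁹ J; per mole, 2.700×10⁵ J mol⁻¹.
Energy required: 1.773×10⁻⁵ × 2.700×10⁵ = 4.787 J.
Time: 4.787 J / 0.00331 W = 1400 s.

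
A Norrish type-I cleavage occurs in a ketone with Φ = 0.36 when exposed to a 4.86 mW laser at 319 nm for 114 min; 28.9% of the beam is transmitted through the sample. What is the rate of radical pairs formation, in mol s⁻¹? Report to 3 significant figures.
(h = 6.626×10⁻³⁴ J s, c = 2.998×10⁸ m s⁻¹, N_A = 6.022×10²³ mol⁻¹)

Photon energy at 319 nm: hc/λ = (6.626×10⁻³⁴)(2.998×10⁸)/(319×10⁻⁹) = 6.227×10⁻¹⁹ J.
Energy delivered: (4.86 mW)(6840 s) = 33.24 J.
Photons incident: 33.24 / 6.227×10⁻¹⁹ = 5.338×10¹⁹, i.e. 5.338×10¹⁹/6.022×10²³ = 8.864×10⁻⁵ mol.
Fraction absorbed: 1 − 28.9/100 = 0.7110.
Photons absorbed: 0.7110 × 8.864×10⁻⁵ = 6.302×10⁻⁵ mol.
Product formed: 0.36 × 6.302×10⁻⁵ = 2.269×10⁻⁵ mol.
Rate: 2.269×10⁻⁵ / 6840 s = 3.32×10⁻⁹ mol s⁻¹.

3.32×10⁻⁹ mol s⁻¹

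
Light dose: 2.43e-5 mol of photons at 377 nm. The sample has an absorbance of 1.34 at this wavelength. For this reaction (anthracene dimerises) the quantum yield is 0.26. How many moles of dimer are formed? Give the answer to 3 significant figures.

Fraction absorbed: 1 − 10^(−1.34) = 0.9543.
Photons absorbed: 0.9543 × 2.43e-5 = 2.319e-5 mol.
Product: Φ × n_abs = 0.26 × 2.319e-5 = 6.029e-6 mol.

6.03e-6 mol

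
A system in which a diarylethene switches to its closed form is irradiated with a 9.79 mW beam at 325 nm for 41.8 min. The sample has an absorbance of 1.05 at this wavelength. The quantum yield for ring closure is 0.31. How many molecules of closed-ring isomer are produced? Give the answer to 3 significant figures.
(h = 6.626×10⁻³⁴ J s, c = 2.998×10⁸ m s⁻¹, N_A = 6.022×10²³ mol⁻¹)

Photon energy at 325 nm: hc/λ = (6.626×10⁻³⁴)(2.998×10⁸)/(325×10⁻⁹) = 6.112×10⁻¹⁹ J.
Energy delivered: (9.79 mW)(2508 s) = 24.55 J.
Photons incident: 24.55 / 6.112×10⁻¹⁹ = 4.017×10¹⁹, i.e. 4.017×10¹⁹/6.022×10²³ = 6.671×10⁻⁵ mol.
Fraction absorbed: 1 − 10^(−1.05) = 0.9109.
Photons absorbed: 0.9109 × 6.671×10⁻⁵ = 6.077×10⁻⁵ mol.
Product: Φ × n_abs = 0.31 × 6.077×10⁻⁵ = 1.884×10⁻⁵ mol.
As a count: 1.884×10⁻⁵ × 6.022×10²³ = 1.13×10¹⁹.

1.13×10¹⁹ molecules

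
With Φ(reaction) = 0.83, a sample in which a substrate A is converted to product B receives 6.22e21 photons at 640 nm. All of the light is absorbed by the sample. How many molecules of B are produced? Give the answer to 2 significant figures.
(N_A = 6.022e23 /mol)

5.2e21 molecules

Moles of photons: 6.22e21 / 6.022e23 = 0.01033 mol.
Product: Φ × n_abs = 0.83 × 0.01033 = 0.008574 mol.
As a count: 0.008574 × 6.022e23 = 5.2e21.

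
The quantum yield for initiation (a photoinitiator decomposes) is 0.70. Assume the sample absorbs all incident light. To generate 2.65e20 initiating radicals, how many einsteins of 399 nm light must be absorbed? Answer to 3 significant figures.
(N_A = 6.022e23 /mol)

6.29e-4 einstein

Product: 2.65e20 / 6.022e23 = 4.401e-4 mol.
Photons that must be absorbed: 4.401e-4 / 0.70 = 6.287e-4 mol.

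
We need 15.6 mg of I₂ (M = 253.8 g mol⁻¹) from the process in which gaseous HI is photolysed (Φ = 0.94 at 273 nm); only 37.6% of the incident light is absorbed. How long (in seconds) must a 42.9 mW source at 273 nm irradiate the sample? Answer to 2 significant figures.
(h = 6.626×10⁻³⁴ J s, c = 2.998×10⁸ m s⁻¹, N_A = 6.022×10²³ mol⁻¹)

Product: 15.6 mg / 253.8 g mol⁻¹ = 6.147×10⁻⁵ mol.
Photons that must be absorbed: 6.147×10⁻⁵ / 0.94 = 6.539×10⁻⁵ mol.
Incident photons needed: 6.539×10⁻⁵ / 0.376 = 1.739×10⁻⁴ mol.
Photon energy: hc/λ = 7.276×10⁻¹⁹ J; per mole, 4.382×10⁵ J mol⁻¹.
Energy required: 1.739×10⁻⁴ × 4.382×10⁵ = 76.20 J.
Time: 76.20 J / 0.0429 W = 1800 s.

t ≈ 1800 s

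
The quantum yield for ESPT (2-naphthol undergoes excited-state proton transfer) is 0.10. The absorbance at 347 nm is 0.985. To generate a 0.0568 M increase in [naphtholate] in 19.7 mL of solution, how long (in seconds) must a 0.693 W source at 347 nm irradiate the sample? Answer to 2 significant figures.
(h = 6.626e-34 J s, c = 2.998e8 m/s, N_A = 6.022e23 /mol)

Product: (0.0568 M)(0.0197 L) = 0.001119 mol.
Photons that must be absorbed: 0.001119 / 0.10 = 0.01119 mol.
Fraction absorbed: 1 − 10^(−0.985) = 0.8965.
Incident photons needed: 0.01119 / 0.8965 = 0.01248 mol.
Photon energy: hc/λ = 5.725e-19 J; per mole, 3.448e5 J mol⁻¹.
Energy required: 0.01248 × 3.448e5 = 4303 J.
Time: 4303 J / 0.693 W = 6200 s.

t ≈ 6200 s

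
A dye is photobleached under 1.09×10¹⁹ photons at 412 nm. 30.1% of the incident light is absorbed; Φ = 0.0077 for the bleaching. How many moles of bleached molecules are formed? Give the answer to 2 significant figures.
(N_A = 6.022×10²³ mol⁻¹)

Moles of photons: 1.09×10¹⁹ / 6.022×10²³ = 1.810×10⁻⁵ mol.
Photons absorbed: 0.301 × 1.810×10⁻⁵ = 5.448×10⁻⁶ mol.
Product: Φ × n_abs = 0.0077 × 5.448×10⁻⁶ = 4.195×10⁻⁸ mol.

4.2×10⁻⁸ mol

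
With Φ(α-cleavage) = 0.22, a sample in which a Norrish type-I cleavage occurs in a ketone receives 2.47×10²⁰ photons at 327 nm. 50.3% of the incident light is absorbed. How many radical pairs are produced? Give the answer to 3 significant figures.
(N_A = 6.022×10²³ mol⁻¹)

Moles of photons: 2.47×10²⁰ / 6.022×10²³ = 4.102×10⁻⁴ mol.
Photons absorbed: 0.503 × 4.102×10⁻⁴ = 2.063×10⁻⁴ mol.
Product: Φ × n_abs = 0.22 × 2.063×10⁻⁴ = 4.539×10⁻⁵ mol.
As a count: 4.539×10⁻⁵ × 6.022×10²³ = 2.73×10¹⁹.

2.73×10¹⁹ radical pairs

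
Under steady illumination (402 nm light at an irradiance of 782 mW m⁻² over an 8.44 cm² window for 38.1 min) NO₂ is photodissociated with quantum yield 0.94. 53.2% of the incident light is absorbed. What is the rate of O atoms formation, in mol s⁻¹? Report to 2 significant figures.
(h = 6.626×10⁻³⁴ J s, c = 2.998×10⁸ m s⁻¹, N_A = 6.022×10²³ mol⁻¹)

Photon energy at 402 nm: hc/λ = (6.626×10⁻³⁴)(2.998×10⁸)/(402×10⁻⁹) = 4.941×10⁻¹⁹ J.
Energy delivered: (782 mW m⁻²)(8.44×10⁻⁴ m²)(2286 s) = 1.509 J.
Photons incident: 1.509 / 4.941×10⁻¹⁹ = 3.054×10¹⁸, i.e. 3.054×10¹⁸/6.022×10²³ = 5.071×10⁻⁶ mol.
Photons absorbed: 0.532 × 5.071×10⁻⁶ = 2.698×10⁻⁶ mol.
Product formed: 0.94 × 2.698×10⁻⁶ = 2.536×10⁻⁶ mol.
Rate: 2.536×10⁻⁶ / 2286 s = 1.1×10⁻⁹ mol s⁻¹.

1.1×10⁻⁹ mol s⁻¹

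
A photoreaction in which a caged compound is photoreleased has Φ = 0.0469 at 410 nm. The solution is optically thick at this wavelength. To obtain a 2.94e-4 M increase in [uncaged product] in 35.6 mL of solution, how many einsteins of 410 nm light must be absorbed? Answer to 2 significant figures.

Product: (2.94e-4 M)(0.0356 L) = 1.047e-5 mol.
Photons that must be absorbed: 1.047e-5 / 0.0469 = 2.232e-4 mol.

2.2e-4 einstein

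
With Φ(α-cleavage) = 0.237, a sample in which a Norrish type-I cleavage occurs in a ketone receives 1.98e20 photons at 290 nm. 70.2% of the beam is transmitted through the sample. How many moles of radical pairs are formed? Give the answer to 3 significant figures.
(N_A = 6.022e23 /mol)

Moles of photons: 1.98e20 / 6.022e23 = 3.288e-4 mol.
Fraction absorbed: 1 − 70.2/100 = 0.2980.
Photons absorbed: 0.2980 × 3.288e-4 = 9.798e-5 mol.
Product: Φ × n_abs = 0.237 × 9.798e-5 = 2.322e-5 mol.

2.32e-5 mol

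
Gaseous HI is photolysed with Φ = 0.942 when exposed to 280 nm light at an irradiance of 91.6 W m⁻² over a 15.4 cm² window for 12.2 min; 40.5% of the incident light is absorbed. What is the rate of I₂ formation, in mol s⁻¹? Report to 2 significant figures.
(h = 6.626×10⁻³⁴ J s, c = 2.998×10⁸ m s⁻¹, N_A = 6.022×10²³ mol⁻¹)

Photon energy at 280 nm: hc/λ = (6.626×10⁻³⁴)(2.998×10⁸)/(280×10⁻⁹) = 7.095×10⁻¹⁹ J.
Energy delivered: (91.6 W m⁻²)(15.4×10⁻⁴ m²)(732 s) = 103.3 J.
Photons incident: 103.3 / 7.095×10⁻¹⁹ = 1.456×10²⁰, i.e. 1.456×10²⁰/6.022×10²³ = 2.418×10⁻⁴ mol.
Photons absorbed: 0.405 × 2.418×10⁻⁴ = 9.793×10⁻⁵ mol.
Product formed: 0.942 × 9.793×10⁻⁵ = 9.225×10⁻⁵ mol.
Rate: 9.225×10⁻⁵ / 732 s = 1.3×10⁻⁷ mol s⁻¹.

1.3×10⁻⁷ mol s⁻¹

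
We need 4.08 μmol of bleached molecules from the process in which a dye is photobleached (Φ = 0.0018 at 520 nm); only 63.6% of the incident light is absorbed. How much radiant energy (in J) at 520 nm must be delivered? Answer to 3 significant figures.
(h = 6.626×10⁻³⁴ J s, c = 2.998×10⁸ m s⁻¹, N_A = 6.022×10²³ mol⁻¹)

820 J

Product: 4.08 μmol = 4.08×10⁻⁶ mol.
Photons that must be absorbed: 4.08×10⁻⁶ / 0.0018 = 0.002267 mol.
Incident photons needed: 0.002267 / 0.636 = 0.003564 mol.
Photon energy: hc/λ = 3.820×10⁻¹⁹ J; per mole, 2.300×10⁵ J mol⁻¹.
Energy required: 0.003564 × 2.300×10⁵ = 820 J.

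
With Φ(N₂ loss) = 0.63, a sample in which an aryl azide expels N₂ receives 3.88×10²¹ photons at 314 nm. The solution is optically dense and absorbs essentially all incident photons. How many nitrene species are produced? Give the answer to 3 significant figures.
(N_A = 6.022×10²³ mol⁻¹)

Moles of photons: 3.88×10²¹ / 6.022×10²³ = 0.006443 mol.
Product: Φ × n_abs = 0.63 × 0.006443 = 0.004059 mol.
As a count: 0.004059 × 6.022×10²³ = 2.44×10²¹.

2.44×10²¹ species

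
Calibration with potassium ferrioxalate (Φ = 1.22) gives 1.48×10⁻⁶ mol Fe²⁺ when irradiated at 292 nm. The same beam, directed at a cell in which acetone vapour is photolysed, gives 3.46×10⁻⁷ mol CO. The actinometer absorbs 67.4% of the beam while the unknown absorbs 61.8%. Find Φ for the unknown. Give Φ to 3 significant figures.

Photons absorbed by the actinometer: 1.48×10⁻⁶ / 1.22 = 1.213×10⁻⁶ mol.
Incident flux: 1.213×10⁻⁶ / 0.674 = 1.800×10⁻⁶ einstein.
Absorbed by unknown: 0.618 × 1.800×10⁻⁶ = 1.112×10⁻⁶ mol.
Φ(unknown) = 3.46×10⁻⁷ / 1.112×10⁻⁶ = 0.311.

Φ = 0.311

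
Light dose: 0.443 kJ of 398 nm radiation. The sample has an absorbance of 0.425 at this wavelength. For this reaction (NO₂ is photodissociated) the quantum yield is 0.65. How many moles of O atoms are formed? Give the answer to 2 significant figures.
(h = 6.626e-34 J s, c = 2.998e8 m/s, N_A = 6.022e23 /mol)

Photon energy at 398 nm: hc/λ = (6.626e-34)(2.998e8)/(398e-9) = 4.991e-19 J.
Incident energy: 0.443 kJ = 443 J.
Photons incident: 443 / 4.991e-19 = 8.876e20, i.e. 8.876e20/6.022e23 = 0.001474 mol.
Fraction absorbed: 1 − 10^(−0.425) = 0.6242.
Photons absorbed: 0.6242 × 0.001474 = 9.201e-4 mol.
Product: Φ × n_abs = 0.65 × 9.201e-4 = 5.981e-4 mol.

6.0e-4 mol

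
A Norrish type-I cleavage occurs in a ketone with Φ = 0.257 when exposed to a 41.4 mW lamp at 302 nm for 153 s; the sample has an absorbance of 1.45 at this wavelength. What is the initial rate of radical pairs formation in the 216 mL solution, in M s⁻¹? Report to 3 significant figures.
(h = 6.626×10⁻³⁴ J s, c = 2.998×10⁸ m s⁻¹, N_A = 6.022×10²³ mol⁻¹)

1.20×10⁻⁷ M s⁻¹

Photon energy at 302 nm: hc/λ = (6.626×10⁻³⁴)(2.998×10⁸)/(302×10⁻⁹) = 6.578×10⁻¹⁹ J.
Energy delivered: (41.4 mW)(153 s) = 6.334 J.
Photons incident: 6.334 / 6.578×10⁻¹⁹ = 9.629×10¹⁸, i.e. 9.629×10¹⁸/6.022×10²³ = 1.599×10⁻⁵ mol.
Fraction absorbed: 1 − 10^(−1.45) = 0.9645.
Photons absorbed: 0.9645 × 1.599×10⁻⁵ = 1.542×10⁻⁵ mol.
Product formed: 0.257 × 1.542×10⁻⁵ = 3.963×10⁻⁶ mol.
Rate: 3.963×10⁻⁶ mol / (153 s × 0.216 L) = 1.20×10⁻⁷ M s⁻¹.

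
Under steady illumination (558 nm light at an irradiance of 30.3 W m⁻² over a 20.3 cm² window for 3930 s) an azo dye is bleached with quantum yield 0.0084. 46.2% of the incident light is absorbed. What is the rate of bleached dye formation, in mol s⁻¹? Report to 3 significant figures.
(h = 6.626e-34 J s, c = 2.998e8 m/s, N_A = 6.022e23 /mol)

Photon energy at 558 nm: hc/λ = (6.626e-34)(2.998e8)/(558e-9) = 3.560e-19 J.
Energy delivered: (30.3 W m⁻²)(20.3e-4 m²)(3930 s) = 241.7 J.
Photons incident: 241.7 / 3.560e-19 = 6.789e20, i.e. 6.789e20/6.022e23 = 0.001127 mol.
Photons absorbed: 0.462 × 0.001127 = 5.207e-4 mol.
Product formed: 0.0084 × 5.207e-4 = 4.374e-6 mol.
Rate: 4.374e-6 / 3930 s = 1.11e-9 mol s⁻¹.

1.11e-9 mol s⁻¹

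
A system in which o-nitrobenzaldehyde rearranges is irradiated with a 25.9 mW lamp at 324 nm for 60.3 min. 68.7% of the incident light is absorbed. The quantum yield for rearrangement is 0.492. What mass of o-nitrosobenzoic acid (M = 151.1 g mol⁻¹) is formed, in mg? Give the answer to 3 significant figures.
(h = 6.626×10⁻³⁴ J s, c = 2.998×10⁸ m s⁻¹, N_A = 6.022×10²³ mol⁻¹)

13.0 mg

Photon energy at 324 nm: hc/λ = (6.626×10⁻³⁴)(2.998×10⁸)/(324×10⁻⁹) = 6.131×10⁻¹⁹ J.
Energy delivered: (25.9 mW)(3618 s) = 93.71 J.
Photons incident: 93.71 / 6.131×10⁻¹⁹ = 1.528×10²⁰, i.e. 1.528×10²⁰/6.022×10²³ = 2.537×10⁻⁴ mol.
Photons absorbed: 0.687 × 2.537×10⁻⁴ = 1.743×10⁻⁴ mol.
Product: Φ × n_abs = 0.492 × 1.743×10⁻⁴ = 8.576×10⁻⁵ mol.
Mass: 8.576×10⁻⁵ × 151.1 = 0.01296 g = 13.0 mg.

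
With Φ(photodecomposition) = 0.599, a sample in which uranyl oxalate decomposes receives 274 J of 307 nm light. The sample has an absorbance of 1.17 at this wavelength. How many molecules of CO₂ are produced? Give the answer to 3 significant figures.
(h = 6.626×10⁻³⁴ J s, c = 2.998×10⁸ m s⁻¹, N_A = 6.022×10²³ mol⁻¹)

Photon energy at 307 nm: hc/λ = (6.626×10⁻³⁴)(2.998×10⁸)/(307×10⁻⁹) = 6.471×10⁻¹⁹ J.
Photons incident: 274 / 6.471×10⁻¹⁹ = 4.234×10²⁰, i.e. 4.234×10²⁰/6.022×10²³ = 7.031×10⁻⁴ mol.
Fraction absorbed: 1 − 10^(−1.17) = 0.9324.
Photons absorbed: 0.9324 × 7.031×10⁻⁴ = 6.556×10⁻⁴ mol.
Product: Φ × n_abs = 0.599 × 6.556×10⁻⁴ = 3.927×10⁻⁴ mol.
As a count: 3.927×10⁻⁴ × 6.022×10²³ = 2.36×10²⁰.

2.36×10²⁰ molecules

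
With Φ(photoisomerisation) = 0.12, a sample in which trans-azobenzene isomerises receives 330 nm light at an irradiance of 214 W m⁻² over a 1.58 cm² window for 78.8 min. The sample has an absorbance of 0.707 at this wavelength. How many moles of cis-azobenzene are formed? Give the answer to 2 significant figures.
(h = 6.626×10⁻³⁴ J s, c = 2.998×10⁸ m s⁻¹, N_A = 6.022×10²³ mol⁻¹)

4.3×10⁻⁵ mol

Photon energy at 330 nm: hc/λ = (6.626×10⁻³⁴)(2.998×10⁸)/(330×10⁻⁹) = 6.020×10⁻¹⁹ J.
Energy delivered: (214 W m⁻²)(1.58×10⁻⁴ m²)(4728 s) = 159.9 J.
Photons incident: 159.9 / 6.020×10⁻¹⁹ = 2.656×10²⁰, i.e. 2.656×10²⁰/6.022×10²³ = 4.410×10⁻⁴ mol.
Fraction absorbed: 1 − 10^(−0.707) = 0.8037.
Photons absorbed: 0.8037 × 4.410×10⁻⁴ = 3.544×10⁻⁴ mol.
Product: Φ × n_abs = 0.12 × 3.544×10⁻⁴ = 4.253×10⁻⁵ mol.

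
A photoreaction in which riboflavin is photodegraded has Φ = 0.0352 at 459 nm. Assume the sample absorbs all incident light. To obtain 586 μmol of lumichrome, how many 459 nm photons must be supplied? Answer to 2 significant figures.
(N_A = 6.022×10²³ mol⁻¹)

Product: 586 μmol = 5.86×10⁻⁴ mol.
Photons that must be absorbed: 5.86×10⁻⁴ / 0.0352 = 0.01665 mol.
Photon count: 0.01665 × 6.022×10²³ = 1.0×10²².

1.0×10²² photons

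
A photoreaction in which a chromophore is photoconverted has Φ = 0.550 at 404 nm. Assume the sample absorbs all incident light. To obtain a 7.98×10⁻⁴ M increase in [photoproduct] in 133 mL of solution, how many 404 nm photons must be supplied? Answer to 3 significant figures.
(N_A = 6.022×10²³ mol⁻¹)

1.16×10²⁰ photons

Product: (7.98×10⁻⁴ M)(0.133 L) = 1.061×10⁻⁴ mol.
Photons that must be absorbed: 1.061×10⁻⁴ / 0.550 = 1.929×10⁻⁴ mol.
Photon count: 1.929×10⁻⁴ × 6.022×10²³ = 1.16×10²⁰.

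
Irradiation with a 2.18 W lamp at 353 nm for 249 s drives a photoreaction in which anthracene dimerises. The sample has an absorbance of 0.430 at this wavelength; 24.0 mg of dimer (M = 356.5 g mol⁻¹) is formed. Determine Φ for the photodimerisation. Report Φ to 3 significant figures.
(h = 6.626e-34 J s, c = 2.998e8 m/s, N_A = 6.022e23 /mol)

Product: 24.0 mg / 356.5 g mol⁻¹ = 6.732e-5 mol.
Photon energy at 353 nm: hc/λ = (6.626e-34)(2.998e8)/(353e-9) = 5.627e-19 J.
Energy delivered: (2.18 W)(249 s) = 542.8 J.
Photons incident: 542.8 / 5.627e-19 = 9.646e20, i.e. 9.646e20/6.022e23 = 0.001602 mol.
Fraction absorbed: 1 − 10^(−0.430) = 0.6285.
Photons absorbed: 0.6285 × 0.001602 = 0.001007 mol.
Φ = 6.732e-5 mol / 0.001007 mol photons = 0.0669.

Φ = 0.0669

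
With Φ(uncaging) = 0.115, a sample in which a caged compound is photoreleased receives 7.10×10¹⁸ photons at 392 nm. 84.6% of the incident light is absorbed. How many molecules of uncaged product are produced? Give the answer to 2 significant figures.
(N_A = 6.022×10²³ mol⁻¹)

Moles of photons: 7.10×10¹⁸ / 6.022×10²³ = 1.179×10⁻⁵ mol.
Photons absorbed: 0.846 × 1.179×10⁻⁵ = 9.974×10⁻⁶ mol.
Product: Φ × n_abs = 0.115 × 9.974×10⁻⁶ = 1.147×10⁻⁶ mol.
As a count: 1.147×10⁻⁶ × 6.022×10²³ = 6.9×10¹⁷.

6.9×10¹⁷ molecules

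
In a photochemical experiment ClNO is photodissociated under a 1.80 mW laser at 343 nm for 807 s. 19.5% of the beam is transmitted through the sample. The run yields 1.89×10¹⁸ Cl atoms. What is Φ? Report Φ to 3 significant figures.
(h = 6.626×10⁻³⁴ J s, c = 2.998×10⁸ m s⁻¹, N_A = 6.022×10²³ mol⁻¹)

Product: 1.89×10¹⁸ / 6.022×10²³ = 3.138×10⁻⁶ mol.
Photon energy at 343 nm: hc/λ = (6.626×10⁻³⁴)(2.998×10⁸)/(343×10⁻⁹) = 5.791×10⁻¹⁹ J.
Energy delivered: (1.80 mW)(807 s) = 1.453 J.
Photons incident: 1.453 / 5.791×10⁻¹⁹ = 2.509×10¹⁸, i.e. 2.509×10¹⁸/6.022×10²³ = 4.166×10⁻⁶ mol.
Fraction absorbed: 1 − 19.5/100 = 0.8050.
Photons absorbed: 0.8050 × 4.166×10⁻⁶ = 3.354×10⁻⁶ mol.
Φ = 3.138×10⁻⁶ mol / 3.354×10⁻⁶ mol photons = 0.936.

Φ = 0.936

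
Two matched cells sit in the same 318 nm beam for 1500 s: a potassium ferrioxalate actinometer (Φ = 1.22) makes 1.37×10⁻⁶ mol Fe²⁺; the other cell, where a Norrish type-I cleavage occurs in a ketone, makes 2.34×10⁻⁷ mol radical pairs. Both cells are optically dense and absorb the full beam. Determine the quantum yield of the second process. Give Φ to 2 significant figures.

Photons absorbed by the actinometer: 1.37×10⁻⁶ / 1.22 = 1.123×10⁻⁶ mol.
Φ(unknown) = 2.34×10⁻⁷ / 1.123×10⁻⁶ = 0.21.

Φ = 0.21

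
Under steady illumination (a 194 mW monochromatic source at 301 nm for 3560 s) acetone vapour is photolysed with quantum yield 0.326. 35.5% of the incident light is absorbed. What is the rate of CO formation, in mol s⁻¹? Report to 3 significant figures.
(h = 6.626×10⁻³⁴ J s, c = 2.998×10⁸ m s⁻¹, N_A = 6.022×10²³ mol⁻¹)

Photon energy at 301 nm: hc/λ = (6.626×10⁻³⁴)(2.998×10⁸)/(301×10⁻⁹) = 6.600×10⁻¹⁹ J.
Energy delivered: (194 mW)(3560 s) = 690.6 J.
Photons incident: 690.6 / 6.600×10⁻¹⁹ = 1.046×10²¹, i.e. 1.046×10²¹/6.022×10²³ = 0.001737 mol.
Photons absorbed: 0.355 × 0.001737 = 6.166×10⁻⁴ mol.
Product formed: 0.326 × 6.166×10⁻⁴ = 2.010×10⁻⁴ mol.
Rate: 2.010×10⁻⁴ / 3560 s = 5.65×10⁻⁸ mol s⁻¹.

5.65×10⁻⁸ mol s⁻¹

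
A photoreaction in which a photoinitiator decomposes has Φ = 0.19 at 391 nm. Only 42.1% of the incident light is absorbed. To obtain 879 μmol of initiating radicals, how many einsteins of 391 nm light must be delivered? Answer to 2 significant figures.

0.011 einstein

Product: 879 μmol = 8.79e-4 mol.
Photons that must be absorbed: 8.79e-4 / 0.19 = 0.004626 mol.
Incident photons needed: 0.004626 / 0.421 = 0.01099 mol.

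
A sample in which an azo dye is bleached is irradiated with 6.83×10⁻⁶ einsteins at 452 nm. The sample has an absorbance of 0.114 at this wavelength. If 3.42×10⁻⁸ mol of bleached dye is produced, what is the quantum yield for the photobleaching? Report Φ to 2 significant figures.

Fraction absorbed: 1 − 10^(−0.114) = 0.2309.
Photons absorbed: 0.2309 × 6.83×10⁻⁶ = 1.577×10⁻⁶ mol.
Φ = 3.42×10⁻⁸ mol / 1.577×10⁻⁶ mol photons = 0.022.

Φ = 0.022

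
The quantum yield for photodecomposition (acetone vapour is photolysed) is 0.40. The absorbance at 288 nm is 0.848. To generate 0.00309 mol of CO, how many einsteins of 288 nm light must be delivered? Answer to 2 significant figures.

Photons that must be absorbed: 0.00309 / 0.40 = 0.007725 mol.
Fraction absorbed: 1 − 10^(−0.848) = 0.8581.
Incident photons needed: 0.007725 / 0.8581 = 0.009002 mol.

0.0090 einstein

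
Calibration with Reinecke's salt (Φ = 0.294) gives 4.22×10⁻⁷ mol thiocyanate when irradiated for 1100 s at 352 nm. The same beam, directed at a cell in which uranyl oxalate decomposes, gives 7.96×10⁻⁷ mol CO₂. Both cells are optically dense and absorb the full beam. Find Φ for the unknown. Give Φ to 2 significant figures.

Φ = 0.55

Photons absorbed by the actinometer: 4.22×10⁻⁷ / 0.294 = 1.435×10⁻⁶ mol.
Φ(unknown) = 7.96×10⁻⁷ / 1.435×10⁻⁶ = 0.55.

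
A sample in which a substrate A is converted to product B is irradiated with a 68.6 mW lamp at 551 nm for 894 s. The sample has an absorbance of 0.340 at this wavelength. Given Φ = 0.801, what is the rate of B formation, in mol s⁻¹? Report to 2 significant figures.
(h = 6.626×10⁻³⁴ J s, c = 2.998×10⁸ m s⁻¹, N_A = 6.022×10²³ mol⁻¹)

1.4×10⁻⁷ mol s⁻¹

Photon energy at 551 nm: hc/λ = (6.626×10⁻³⁴)(2.998×10⁸)/(551×10⁻⁹) = 3.605×10⁻¹⁹ J.
Energy delivered: (68.6 mW)(894 s) = 61.33 J.
Photons incident: 61.33 / 3.605×10⁻¹⁹ = 1.701×10²⁰, i.e. 1.701×10²⁰/6.022×10²³ = 2.825×10⁻⁴ mol.
Fraction absorbed: 1 − 10^(−0.340) = 0.5429.
Photons absorbed: 0.5429 × 2.825×10⁻⁴ = 1.534×10⁻⁴ mol.
Product formed: 0.801 × 1.534×10⁻⁴ = 1.229×10⁻⁴ mol.
Rate: 1.229×10⁻⁴ / 894 s = 1.4×10⁻⁷ mol s⁻¹.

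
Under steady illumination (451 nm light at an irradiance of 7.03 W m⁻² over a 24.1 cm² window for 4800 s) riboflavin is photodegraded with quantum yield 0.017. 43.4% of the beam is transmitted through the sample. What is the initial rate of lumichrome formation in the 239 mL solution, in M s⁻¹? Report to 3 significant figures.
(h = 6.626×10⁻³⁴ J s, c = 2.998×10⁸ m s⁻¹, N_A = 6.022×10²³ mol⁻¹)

Photon energy at 451 nm: hc/λ = (6.626×10⁻³⁴)(2.998×10⁸)/(451×10⁻⁹) = 4.405×10⁻¹⁹ J.
Energy delivered: (7.03 W m⁻²)(24.1×10⁻⁴ m²)(4800 s) = 81.32 J.
Photons incident: 81.32 / 4.405×10⁻¹⁹ = 1.846×10²⁰, i.e. 1.846×10²⁰/6.022×10²³ = 3.065×10⁻⁴ mol.
Fraction absorbed: 1 − 43.4/100 = 0.5660.
Photons absorbed: 0.5660 × 3.065×10⁻⁴ = 1.735×10⁻⁴ mol.
Product formed: 0.017 × 1.735×10⁻⁴ = 2.950×10⁻⁶ mol.
Rate: 2.950×10⁻⁶ mol / (4800 s × 0.239 L) = 2.57×10⁻⁹ M s⁻¹.

2.57×10⁻⁹ M s⁻¹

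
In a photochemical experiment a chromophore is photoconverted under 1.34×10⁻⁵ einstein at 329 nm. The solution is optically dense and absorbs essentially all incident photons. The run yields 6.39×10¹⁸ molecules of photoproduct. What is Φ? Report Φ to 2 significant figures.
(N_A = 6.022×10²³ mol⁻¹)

Φ = 0.79

Product: 6.39×10¹⁸ / 6.022×10²³ = 1.061×10⁻⁵ mol.
Φ = 1.061×10⁻⁵ mol / 1.34×10⁻⁵ mol photons = 0.79.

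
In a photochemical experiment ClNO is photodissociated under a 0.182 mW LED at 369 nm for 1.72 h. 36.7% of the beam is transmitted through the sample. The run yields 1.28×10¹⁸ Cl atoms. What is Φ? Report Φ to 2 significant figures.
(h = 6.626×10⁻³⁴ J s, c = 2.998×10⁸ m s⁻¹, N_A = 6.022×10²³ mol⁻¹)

Φ = 0.97

Product: 1.28×10¹⁸ / 6.022×10²³ = 2.126×10⁻⁶ mol.
Photon energy at 369 nm: hc/λ = (6.626×10⁻³⁴)(2.998×10⁸)/(369×10⁻⁹) = 5.383×10⁻¹⁹ J.
Energy delivered: (0.182 mW)(6192 s) = 1.127 J.
Photons incident: 1.127 / 5.383×10⁻¹⁹ = 2.094×10¹⁸, i.e. 2.094×10¹⁸/6.022×10²³ = 3.477×10⁻⁶ mol.
Fraction absorbed: 1 − 36.7/100 = 0.6330.
Photons absorbed: 0.6330 × 3.477×10⁻⁶ = 2.201×10⁻⁶ mol.
Φ = 2.126×10⁻⁶ mol / 2.201×10⁻⁶ mol photons = 0.97.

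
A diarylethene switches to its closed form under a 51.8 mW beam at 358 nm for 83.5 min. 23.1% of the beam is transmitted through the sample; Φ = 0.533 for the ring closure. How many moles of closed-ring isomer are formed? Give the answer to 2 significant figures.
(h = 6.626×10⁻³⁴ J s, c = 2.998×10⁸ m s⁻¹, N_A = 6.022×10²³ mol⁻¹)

3.2×10⁻⁴ mol

Photon energy at 358 nm: hc/λ = (6.626×10⁻³⁴)(2.998×10⁸)/(358×10⁻⁹) = 5.549×10⁻¹⁹ J.
Energy delivered: (51.8 mW)(5010 s) = 259.5 J.
Photons incident: 259.5 / 5.549×10⁻¹⁹ = 4.677×10²⁰, i.e. 4.677×10²⁰/6.022×10²³ = 7.767×10⁻⁴ mol.
Fraction absorbed: 1 − 23.1/100 = 0.7690.
Photons absorbed: 0.7690 × 7.767×10⁻⁴ = 5.973×10⁻⁴ mol.
Product: Φ × n_abs = 0.533 × 5.973×10⁻⁴ = 3.184×10⁻⁴ mol.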